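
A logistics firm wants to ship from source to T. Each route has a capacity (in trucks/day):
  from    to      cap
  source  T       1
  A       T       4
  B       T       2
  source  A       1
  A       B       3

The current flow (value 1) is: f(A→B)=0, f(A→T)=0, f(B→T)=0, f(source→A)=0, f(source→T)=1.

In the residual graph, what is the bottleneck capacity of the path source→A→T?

Residual capacities along the path: source→A: 1, A→T: 4.
Minimum is 1.

1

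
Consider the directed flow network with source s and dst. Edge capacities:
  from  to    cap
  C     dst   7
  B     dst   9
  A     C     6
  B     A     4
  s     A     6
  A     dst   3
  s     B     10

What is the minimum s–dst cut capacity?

16

Max flow = 16 (via 4 augmenting paths).
In the residual at optimum, the set reachable from s is {s}.
Cut edges: s→B (cap 10), s→A (cap 6). Sum = 16.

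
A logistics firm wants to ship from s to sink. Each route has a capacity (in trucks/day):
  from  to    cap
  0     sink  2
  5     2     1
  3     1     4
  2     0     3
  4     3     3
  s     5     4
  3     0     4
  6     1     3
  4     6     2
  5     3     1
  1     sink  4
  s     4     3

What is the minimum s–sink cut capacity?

5

Max flow = 5 (via 3 augmenting paths).
In the residual at optimum, the set reachable from s is {5, s}.
Cut edges: s->4 (cap 3), 5->2 (cap 1), 5->3 (cap 1). Sum = 5.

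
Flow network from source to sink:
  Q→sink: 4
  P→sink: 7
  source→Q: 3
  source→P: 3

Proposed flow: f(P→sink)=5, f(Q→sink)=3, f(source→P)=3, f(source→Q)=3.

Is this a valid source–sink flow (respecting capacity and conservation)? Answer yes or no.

No

Conservation fails at P: inflow 3 ≠ outflow 5.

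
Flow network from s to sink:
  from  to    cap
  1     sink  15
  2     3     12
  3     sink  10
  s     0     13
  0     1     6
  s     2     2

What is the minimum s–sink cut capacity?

Max flow = 8 (via 2 augmenting paths).
In the residual at optimum, the set reachable from s is {0, s}.
Cut edges: 0→1 (cap 6), s→2 (cap 2). Sum = 8.

8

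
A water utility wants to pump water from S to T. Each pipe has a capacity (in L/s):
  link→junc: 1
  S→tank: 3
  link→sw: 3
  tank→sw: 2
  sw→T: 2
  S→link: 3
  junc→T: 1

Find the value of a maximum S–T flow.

Augment S→link→junc→T: bottleneck 1. Total 1.
Augment S→link→sw→T: bottleneck 2. Total 3.
No augmenting path remains in the residual graph.

3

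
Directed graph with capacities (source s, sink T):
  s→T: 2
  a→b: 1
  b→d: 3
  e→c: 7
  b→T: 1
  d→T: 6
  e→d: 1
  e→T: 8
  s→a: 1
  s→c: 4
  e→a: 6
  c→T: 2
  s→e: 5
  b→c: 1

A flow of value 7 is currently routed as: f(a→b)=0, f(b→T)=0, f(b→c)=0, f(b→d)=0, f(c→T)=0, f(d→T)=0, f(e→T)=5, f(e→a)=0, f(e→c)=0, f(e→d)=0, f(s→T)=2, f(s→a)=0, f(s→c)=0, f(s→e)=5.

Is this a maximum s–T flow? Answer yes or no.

Residual path s→c→T has bottleneck 2 > 0.
Pushing 2 along it raises the flow to 9, so the given flow is not maximum.

No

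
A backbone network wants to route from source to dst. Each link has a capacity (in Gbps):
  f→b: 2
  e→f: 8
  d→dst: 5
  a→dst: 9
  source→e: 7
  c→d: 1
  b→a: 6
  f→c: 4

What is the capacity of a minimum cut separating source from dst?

Max flow = 3 (via 2 augmenting paths).
In the residual at optimum, the set reachable from source is {c, e, f, source}.
Cut edges: c→d (cap 1), f→b (cap 2). Sum = 3.

3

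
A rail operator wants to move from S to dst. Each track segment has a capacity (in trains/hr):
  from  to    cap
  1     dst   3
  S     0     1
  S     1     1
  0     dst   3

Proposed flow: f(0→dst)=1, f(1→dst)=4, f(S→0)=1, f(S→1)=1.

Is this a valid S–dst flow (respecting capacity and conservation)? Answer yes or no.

Capacity violated on 1→dst: flow 4 > capacity 3.

No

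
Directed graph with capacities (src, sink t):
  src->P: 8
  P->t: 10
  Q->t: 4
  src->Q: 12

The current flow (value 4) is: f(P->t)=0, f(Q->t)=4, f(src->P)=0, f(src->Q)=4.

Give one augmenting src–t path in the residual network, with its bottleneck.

src->P->t, bottleneck 8

Residual along src->P->t: src->P: 8, P->t: 10.
Bottleneck = min = 8.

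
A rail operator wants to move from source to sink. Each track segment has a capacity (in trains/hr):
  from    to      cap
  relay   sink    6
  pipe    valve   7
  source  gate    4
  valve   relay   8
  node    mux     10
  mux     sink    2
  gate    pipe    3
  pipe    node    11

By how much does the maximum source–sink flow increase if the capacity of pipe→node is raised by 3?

0

Original max flow = 3.
Edge pipe→node does not cross the min cut (source side {gate, source}), so extra capacity there cannot help.
New max flow = 3. Increase = 0.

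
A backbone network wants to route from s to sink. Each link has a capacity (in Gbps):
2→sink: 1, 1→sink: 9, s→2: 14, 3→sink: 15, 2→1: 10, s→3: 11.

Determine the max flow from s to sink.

21

Augment s→3→sink: bottleneck 11. Total 11.
Augment s→2→sink: bottleneck 1. Total 12.
Augment s→2→1→sink: bottleneck 9. Total 21.
No augmenting path remains in the residual graph.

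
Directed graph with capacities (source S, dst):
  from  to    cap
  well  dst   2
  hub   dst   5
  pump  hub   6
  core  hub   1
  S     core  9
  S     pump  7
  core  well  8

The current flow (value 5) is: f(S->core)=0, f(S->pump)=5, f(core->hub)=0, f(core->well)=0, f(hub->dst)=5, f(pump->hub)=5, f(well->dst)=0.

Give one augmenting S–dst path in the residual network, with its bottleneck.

Residual along S->core->well->dst: S->core: 9, core->well: 8, well->dst: 2.
Bottleneck = min = 2.

S->core->well->dst, bottleneck 2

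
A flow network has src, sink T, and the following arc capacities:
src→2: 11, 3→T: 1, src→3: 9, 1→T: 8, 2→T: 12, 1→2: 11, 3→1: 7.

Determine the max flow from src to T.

19

Augment src→3→T: bottleneck 1. Total 1.
Augment src→2→T: bottleneck 11. Total 12.
Augment src→3→1→T: bottleneck 7. Total 19.
No augmenting path remains in the residual graph.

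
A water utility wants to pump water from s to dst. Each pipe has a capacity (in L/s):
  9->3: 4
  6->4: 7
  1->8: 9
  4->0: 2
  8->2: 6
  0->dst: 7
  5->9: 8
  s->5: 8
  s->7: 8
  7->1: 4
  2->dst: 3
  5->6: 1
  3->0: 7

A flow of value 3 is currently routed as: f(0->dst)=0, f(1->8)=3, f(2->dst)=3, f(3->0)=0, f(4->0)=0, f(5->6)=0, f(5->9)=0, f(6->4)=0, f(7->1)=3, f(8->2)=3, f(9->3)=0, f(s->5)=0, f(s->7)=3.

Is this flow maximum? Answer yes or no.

No

Residual path s->5->6->4->0->dst has bottleneck 1 > 0.
Pushing 1 along it raises the flow to 4, so the given flow is not maximum.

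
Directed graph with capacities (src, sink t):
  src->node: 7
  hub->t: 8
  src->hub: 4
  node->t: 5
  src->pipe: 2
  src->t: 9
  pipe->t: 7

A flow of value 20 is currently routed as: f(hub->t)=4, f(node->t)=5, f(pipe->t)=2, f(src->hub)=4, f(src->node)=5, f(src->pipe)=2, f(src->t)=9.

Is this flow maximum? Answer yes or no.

Yes

Residual reachable from src: {node, src}; t is not reachable.
Saturated cut: src->hub, src->pipe, src->t, node->t with total capacity 20 = current flow value. Flow is maximum.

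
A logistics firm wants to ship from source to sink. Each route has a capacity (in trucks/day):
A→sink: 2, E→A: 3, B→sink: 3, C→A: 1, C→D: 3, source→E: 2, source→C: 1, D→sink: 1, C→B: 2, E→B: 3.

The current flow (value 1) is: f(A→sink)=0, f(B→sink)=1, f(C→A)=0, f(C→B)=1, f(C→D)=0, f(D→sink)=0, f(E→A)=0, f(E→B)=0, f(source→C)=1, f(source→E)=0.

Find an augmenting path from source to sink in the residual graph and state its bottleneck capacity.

Residual along source→E→B→sink: source→E: 2, E→B: 3, B→sink: 2.
Bottleneck = min = 2.

source→E→B→sink, bottleneck 2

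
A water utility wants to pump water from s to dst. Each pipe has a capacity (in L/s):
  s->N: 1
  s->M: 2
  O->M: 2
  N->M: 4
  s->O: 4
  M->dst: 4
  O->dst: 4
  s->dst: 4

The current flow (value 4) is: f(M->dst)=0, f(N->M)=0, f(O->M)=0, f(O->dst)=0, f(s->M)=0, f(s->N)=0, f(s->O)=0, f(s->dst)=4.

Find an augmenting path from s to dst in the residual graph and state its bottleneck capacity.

Residual along s->O->dst: s->O: 4, O->dst: 4.
Bottleneck = min = 4.

s->O->dst, bottleneck 4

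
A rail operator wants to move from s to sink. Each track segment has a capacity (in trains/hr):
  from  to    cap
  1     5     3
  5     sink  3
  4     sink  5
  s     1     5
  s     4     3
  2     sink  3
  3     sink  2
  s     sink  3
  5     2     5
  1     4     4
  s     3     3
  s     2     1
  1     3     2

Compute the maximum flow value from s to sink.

Augment s->sink: bottleneck 3. Total 3.
Augment s->4->sink: bottleneck 3. Total 6.
Augment s->2->sink: bottleneck 1. Total 7.
Augment s->3->sink: bottleneck 2. Total 9.
Augment s->1->5->sink: bottleneck 3. Total 12.
Augment s->1->4->sink: bottleneck 2. Total 14.
No augmenting path remains in the residual graph.

14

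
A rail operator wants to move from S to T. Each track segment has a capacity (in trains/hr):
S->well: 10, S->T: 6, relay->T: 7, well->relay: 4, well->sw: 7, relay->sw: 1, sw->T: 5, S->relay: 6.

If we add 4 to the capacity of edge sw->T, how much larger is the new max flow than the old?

3

Original max flow = 18.
After raising cap(sw->T), augmenting paths through that edge carry 3 more units.
New max flow = 21. Increase = 3.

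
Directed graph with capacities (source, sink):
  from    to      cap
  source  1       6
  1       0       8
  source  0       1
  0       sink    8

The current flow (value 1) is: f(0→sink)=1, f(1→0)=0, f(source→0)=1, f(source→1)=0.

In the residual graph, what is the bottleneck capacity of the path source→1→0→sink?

Residual capacities along the path: source→1: 6, 1→0: 8, 0→sink: 7.
Minimum is 6.

6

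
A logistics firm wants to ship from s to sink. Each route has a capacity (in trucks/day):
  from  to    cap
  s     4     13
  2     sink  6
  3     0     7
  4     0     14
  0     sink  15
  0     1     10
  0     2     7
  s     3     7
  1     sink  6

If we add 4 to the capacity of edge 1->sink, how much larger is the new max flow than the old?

0

Original max flow = 20.
Edge 1->sink does not cross the min cut (source side {s}), so extra capacity there cannot help.
New max flow = 20. Increase = 0.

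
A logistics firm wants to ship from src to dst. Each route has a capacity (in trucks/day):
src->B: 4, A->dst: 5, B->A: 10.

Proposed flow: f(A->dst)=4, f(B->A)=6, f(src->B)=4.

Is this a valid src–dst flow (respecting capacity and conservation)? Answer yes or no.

Conservation fails at B: inflow 4 ≠ outflow 6.

No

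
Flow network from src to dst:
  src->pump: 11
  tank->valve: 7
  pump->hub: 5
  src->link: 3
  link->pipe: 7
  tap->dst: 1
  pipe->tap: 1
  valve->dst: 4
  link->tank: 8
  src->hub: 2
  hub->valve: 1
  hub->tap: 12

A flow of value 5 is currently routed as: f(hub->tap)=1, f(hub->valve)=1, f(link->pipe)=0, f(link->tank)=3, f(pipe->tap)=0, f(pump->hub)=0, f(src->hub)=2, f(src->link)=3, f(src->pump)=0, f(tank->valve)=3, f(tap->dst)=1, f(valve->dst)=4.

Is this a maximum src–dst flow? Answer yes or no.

Residual reachable from src: {hub, pump, src, tap}; dst is not reachable.
Saturated cut: src->link, hub->valve, tap->dst with total capacity 5 = current flow value. Flow is maximum.

Yes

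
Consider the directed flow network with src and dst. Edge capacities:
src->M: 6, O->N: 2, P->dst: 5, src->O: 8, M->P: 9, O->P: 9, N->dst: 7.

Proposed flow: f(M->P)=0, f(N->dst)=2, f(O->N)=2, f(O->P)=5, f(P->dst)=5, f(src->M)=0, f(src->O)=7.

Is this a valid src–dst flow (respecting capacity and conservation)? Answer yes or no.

Every edge has 0 ≤ f(e) ≤ cap(e).
At each intermediate node, inflow equals outflow.

Yes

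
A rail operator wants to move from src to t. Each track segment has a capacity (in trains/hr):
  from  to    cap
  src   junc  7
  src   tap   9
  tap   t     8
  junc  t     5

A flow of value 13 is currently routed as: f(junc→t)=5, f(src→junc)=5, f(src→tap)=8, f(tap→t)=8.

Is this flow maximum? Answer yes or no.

Residual reachable from src: {junc, src, tap}; t is not reachable.
Saturated cut: junc→t, tap→t with total capacity 13 = current flow value. Flow is maximum.

Yes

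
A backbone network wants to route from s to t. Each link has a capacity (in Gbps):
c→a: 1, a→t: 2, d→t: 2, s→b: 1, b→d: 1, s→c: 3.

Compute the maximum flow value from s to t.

2

Augment s→c→a→t: bottleneck 1. Total 1.
Augment s→b→d→t: bottleneck 1. Total 2.
No augmenting path remains in the residual graph.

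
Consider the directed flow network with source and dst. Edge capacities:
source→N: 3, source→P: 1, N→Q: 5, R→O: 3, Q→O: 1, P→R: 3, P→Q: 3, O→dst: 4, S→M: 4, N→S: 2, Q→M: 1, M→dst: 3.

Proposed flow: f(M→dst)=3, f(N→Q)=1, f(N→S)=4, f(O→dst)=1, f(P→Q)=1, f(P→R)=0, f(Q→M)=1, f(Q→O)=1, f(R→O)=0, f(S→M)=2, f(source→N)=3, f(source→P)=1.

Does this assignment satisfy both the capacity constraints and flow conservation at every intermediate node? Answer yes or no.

Capacity violated on N→S: flow 4 > capacity 2.

No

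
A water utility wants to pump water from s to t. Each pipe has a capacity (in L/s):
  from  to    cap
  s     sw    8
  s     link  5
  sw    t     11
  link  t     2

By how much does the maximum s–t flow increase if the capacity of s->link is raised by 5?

0

Original max flow = 10.
Edge s->link does not cross the min cut (source side {link, s}), so extra capacity there cannot help.
New max flow = 10. Increase = 0.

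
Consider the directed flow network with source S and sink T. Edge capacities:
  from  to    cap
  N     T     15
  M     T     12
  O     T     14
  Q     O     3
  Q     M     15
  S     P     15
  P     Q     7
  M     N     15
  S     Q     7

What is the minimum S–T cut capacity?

14

Max flow = 14 (via 3 augmenting paths).
In the residual at optimum, the set reachable from S is {P, S}.
Cut edges: S→Q (cap 7), P→Q (cap 7). Sum = 14.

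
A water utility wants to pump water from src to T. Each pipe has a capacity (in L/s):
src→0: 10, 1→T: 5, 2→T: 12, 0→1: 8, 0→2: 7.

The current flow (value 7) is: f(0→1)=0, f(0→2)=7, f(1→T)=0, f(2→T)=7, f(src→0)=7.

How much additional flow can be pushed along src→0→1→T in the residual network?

Residual capacities along the path: src→0: 3, 0→1: 8, 1→T: 5.
Minimum is 3.

3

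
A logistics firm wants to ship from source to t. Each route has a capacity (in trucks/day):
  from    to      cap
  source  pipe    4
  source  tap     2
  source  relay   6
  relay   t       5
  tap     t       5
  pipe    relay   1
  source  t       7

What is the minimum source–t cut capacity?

14

Max flow = 14 (via 3 augmenting paths).
In the residual at optimum, the set reachable from source is {pipe, relay, source}.
Cut edges: source->tap (cap 2), source->t (cap 7), relay->t (cap 5). Sum = 14.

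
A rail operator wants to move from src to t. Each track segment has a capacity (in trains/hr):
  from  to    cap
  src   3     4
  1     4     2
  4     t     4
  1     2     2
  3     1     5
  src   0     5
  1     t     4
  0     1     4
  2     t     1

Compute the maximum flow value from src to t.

Augment src→0→1→t: bottleneck 4. Total 4.
Augment src→3→1→2→t: bottleneck 1. Total 5.
Augment src→3→1→4→t: bottleneck 2. Total 7.
No augmenting path remains in the residual graph.

7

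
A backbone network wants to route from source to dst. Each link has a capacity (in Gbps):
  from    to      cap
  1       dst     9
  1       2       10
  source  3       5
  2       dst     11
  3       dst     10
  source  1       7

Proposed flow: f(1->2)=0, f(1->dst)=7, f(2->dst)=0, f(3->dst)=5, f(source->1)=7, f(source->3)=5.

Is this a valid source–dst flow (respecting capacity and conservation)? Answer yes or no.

Every edge has 0 ≤ f(e) ≤ cap(e).
At each intermediate node, inflow equals outflow.

Yes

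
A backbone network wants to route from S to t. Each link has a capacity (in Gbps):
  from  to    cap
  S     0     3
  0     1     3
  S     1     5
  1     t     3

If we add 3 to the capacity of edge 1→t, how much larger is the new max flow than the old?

Original max flow = 3.
After raising cap(1→t), augmenting paths through that edge carry 3 more units.
New max flow = 6. Increase = 3.

3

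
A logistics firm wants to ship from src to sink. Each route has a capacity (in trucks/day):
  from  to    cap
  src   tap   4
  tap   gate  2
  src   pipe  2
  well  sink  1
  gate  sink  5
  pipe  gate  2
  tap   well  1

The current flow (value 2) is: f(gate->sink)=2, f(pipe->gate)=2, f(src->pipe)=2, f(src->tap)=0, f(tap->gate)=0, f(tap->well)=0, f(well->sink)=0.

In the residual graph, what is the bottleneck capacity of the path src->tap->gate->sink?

Residual capacities along the path: src->tap: 4, tap->gate: 2, gate->sink: 3.
Minimum is 2.

2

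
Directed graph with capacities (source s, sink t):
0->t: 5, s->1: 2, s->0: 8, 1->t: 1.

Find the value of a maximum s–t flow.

6

Augment s->1->t: bottleneck 1. Total 1.
Augment s->0->t: bottleneck 5. Total 6.
No augmenting path remains in the residual graph.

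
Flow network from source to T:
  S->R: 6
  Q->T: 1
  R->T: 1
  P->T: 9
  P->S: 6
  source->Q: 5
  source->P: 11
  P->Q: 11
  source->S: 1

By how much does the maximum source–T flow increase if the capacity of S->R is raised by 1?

0

Original max flow = 11.
Edge S->R does not cross the min cut (source side {P, Q, R, S, source}), so extra capacity there cannot help.
New max flow = 11. Increase = 0.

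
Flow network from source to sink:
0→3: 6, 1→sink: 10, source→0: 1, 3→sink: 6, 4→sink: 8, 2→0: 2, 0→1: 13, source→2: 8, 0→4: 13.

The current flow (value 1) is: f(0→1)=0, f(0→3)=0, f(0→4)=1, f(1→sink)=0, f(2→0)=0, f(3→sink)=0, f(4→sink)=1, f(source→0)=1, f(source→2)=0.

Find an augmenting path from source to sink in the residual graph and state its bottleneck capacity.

source→2→0→4→sink, bottleneck 2

Residual along source→2→0→4→sink: source→2: 8, 2→0: 2, 0→4: 12, 4→sink: 7.
Bottleneck = min = 2.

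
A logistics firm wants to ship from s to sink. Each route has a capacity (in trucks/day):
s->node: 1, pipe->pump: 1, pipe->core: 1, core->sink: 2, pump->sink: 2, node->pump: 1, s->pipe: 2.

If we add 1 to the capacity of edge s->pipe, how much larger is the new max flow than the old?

Original max flow = 3.
Even with extra capacity on s->pipe, another cut of capacity 3 remains binding.
New max flow = 3. Increase = 0.

0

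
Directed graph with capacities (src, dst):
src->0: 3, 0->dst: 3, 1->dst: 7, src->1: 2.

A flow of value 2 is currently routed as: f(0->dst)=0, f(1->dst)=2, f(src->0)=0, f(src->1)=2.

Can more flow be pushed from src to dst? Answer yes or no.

Residual path src->0->dst has bottleneck 3 > 0.
Pushing 3 along it raises the flow to 5, so the given flow is not maximum.

Yes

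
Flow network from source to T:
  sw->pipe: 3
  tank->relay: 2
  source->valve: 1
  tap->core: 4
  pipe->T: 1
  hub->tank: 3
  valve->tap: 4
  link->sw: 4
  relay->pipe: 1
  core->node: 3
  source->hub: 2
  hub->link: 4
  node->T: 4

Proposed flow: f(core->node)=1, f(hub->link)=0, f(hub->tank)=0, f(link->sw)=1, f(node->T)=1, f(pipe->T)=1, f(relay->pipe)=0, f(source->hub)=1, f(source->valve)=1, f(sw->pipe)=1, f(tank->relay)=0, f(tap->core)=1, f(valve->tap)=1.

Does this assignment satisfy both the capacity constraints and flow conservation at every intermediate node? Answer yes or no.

Conservation fails at link: inflow 0 ≠ outflow 1.

No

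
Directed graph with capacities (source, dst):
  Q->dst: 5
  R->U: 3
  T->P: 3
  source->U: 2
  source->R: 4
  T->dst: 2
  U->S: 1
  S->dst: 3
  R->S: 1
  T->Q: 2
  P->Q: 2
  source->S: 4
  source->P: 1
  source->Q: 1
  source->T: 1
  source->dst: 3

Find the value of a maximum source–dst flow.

9

Augment source->dst: bottleneck 3. Total 3.
Augment source->T->dst: bottleneck 1. Total 4.
Augment source->Q->dst: bottleneck 1. Total 5.
Augment source->S->dst: bottleneck 3. Total 8.
Augment source->P->Q->dst: bottleneck 1. Total 9.
No augmenting path remains in the residual graph.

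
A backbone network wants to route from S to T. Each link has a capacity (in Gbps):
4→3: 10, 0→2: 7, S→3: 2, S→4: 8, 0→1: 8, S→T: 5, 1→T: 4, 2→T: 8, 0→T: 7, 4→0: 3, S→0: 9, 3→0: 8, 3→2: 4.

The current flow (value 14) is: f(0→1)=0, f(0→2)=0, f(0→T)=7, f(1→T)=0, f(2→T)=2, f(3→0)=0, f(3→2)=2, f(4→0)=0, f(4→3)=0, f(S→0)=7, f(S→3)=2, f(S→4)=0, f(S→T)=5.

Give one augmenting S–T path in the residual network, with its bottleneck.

S→0→2→T, bottleneck 2

Residual along S→0→2→T: S→0: 2, 0→2: 7, 2→T: 6.
Bottleneck = min = 2.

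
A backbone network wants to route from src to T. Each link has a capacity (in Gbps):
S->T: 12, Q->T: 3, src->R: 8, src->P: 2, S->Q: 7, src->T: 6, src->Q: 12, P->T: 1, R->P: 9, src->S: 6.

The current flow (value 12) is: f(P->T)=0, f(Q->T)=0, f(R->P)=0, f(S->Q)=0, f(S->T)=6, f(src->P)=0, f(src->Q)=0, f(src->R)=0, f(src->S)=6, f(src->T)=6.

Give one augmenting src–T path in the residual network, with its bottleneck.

src->P->T, bottleneck 1

Residual along src->P->T: src->P: 2, P->T: 1.
Bottleneck = min = 1.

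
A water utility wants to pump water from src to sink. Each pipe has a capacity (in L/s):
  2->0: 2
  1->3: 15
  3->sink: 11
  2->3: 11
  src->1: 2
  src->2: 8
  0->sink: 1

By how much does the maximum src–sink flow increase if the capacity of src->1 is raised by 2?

2

Original max flow = 10.
After raising cap(src->1), augmenting paths through that edge carry 2 more units.
New max flow = 12. Increase = 2.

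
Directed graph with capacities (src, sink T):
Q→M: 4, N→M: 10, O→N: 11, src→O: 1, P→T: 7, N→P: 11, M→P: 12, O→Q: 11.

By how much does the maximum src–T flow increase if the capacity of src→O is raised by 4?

4

Original max flow = 1.
After raising cap(src→O), augmenting paths through that edge carry 4 more units.
New max flow = 5. Increase = 4.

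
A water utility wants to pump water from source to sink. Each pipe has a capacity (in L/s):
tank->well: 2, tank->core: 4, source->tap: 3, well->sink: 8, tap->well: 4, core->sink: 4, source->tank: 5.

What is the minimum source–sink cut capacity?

Max flow = 8 (via 3 augmenting paths).
In the residual at optimum, the set reachable from source is {source}.
Cut edges: source->tap (cap 3), source->tank (cap 5). Sum = 8.

8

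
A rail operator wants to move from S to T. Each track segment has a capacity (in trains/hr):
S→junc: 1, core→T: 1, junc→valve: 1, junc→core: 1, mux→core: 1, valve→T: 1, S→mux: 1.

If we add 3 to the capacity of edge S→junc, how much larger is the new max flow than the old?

0

Original max flow = 2.
Even with extra capacity on S→junc, another cut of capacity 2 remains binding.
New max flow = 2. Increase = 0.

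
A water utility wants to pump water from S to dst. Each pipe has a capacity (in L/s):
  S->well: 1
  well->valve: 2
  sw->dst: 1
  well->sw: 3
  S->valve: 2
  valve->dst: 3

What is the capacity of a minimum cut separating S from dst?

Max flow = 3 (via 2 augmenting paths).
In the residual at optimum, the set reachable from S is {S}.
Cut edges: S->well (cap 1), S->valve (cap 2). Sum = 3.

3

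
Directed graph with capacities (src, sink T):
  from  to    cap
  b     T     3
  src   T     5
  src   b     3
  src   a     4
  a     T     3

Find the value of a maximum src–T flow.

Augment src→T: bottleneck 5. Total 5.
Augment src→b→T: bottleneck 3. Total 8.
Augment src→a→T: bottleneck 3. Total 11.
No augmenting path remains in the residual graph.

11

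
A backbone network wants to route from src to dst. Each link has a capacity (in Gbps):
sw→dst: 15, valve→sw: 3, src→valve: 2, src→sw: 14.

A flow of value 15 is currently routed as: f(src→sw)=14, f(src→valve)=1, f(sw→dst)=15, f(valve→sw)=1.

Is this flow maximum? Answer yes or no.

Residual reachable from src: {src, sw, valve}; dst is not reachable.
Saturated cut: sw→dst with total capacity 15 = current flow value. Flow is maximum.

Yes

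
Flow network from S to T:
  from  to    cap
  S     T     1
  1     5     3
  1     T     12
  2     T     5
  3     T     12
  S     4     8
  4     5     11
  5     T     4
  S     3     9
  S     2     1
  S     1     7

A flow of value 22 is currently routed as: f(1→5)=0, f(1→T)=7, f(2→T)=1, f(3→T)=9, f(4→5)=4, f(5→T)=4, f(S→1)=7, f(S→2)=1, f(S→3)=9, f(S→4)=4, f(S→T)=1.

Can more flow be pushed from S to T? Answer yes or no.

No

Residual reachable from S: {4, 5, S}; T is not reachable.
Saturated cut: S→1, S→3, S→2, S→T, 5→T with total capacity 22 = current flow value. Flow is maximum.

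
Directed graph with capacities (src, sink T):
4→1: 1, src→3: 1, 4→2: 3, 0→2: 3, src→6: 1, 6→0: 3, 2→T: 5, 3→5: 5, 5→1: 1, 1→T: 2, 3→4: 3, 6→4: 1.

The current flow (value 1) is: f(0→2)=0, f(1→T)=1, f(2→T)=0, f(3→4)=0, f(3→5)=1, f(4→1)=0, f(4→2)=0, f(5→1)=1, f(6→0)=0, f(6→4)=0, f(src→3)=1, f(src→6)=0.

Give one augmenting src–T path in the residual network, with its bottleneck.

Residual along src→6→4→1→T: src→6: 1, 6→4: 1, 4→1: 1, 1→T: 1.
Bottleneck = min = 1.

src→6→4→1→T, bottleneck 1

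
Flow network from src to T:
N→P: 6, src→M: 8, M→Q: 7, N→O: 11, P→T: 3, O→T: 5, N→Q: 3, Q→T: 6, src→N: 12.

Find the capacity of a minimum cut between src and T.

14

Max flow = 14 (via 3 augmenting paths).
In the residual at optimum, the set reachable from src is {M, N, O, P, Q, src}.
Cut edges: Q→T (cap 6), O→T (cap 5), P→T (cap 3). Sum = 14.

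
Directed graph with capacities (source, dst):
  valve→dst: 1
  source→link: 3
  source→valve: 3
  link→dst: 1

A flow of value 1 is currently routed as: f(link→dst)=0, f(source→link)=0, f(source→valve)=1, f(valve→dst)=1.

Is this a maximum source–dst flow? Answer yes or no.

No

Residual path source→link→dst has bottleneck 1 > 0.
Pushing 1 along it raises the flow to 2, so the given flow is not maximum.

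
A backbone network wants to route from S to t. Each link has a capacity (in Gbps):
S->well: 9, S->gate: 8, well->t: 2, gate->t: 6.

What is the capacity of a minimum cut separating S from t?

8

Max flow = 8 (via 2 augmenting paths).
In the residual at optimum, the set reachable from S is {S, gate, well}.
Cut edges: well->t (cap 2), gate->t (cap 6). Sum = 8.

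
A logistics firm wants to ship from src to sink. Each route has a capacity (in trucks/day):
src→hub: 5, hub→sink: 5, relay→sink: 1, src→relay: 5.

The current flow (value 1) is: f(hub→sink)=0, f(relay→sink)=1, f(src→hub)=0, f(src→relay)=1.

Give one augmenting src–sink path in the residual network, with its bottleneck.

src→hub→sink, bottleneck 5

Residual along src→hub→sink: src→hub: 5, hub→sink: 5.
Bottleneck = min = 5.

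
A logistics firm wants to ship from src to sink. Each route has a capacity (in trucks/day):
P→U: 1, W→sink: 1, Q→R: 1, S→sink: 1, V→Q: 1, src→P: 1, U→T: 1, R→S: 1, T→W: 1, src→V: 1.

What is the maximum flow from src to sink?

Augment src→V→Q→R→S→sink: bottleneck 1. Total 1.
Augment src→P→U→T→W→sink: bottleneck 1. Total 2.
No augmenting path remains in the residual graph.

2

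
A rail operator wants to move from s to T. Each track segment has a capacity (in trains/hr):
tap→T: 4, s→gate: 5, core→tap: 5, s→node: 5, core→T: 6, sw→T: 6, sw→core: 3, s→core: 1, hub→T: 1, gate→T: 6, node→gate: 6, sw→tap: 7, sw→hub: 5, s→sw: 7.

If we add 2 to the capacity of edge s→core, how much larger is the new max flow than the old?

2

Original max flow = 14.
After raising cap(s→core), augmenting paths through that edge carry 2 more units.
New max flow = 16. Increase = 2.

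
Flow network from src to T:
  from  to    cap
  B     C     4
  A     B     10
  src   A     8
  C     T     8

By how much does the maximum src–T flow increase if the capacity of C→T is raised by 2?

0

Original max flow = 4.
Edge C→T does not cross the min cut (source side {A, B, src}), so extra capacity there cannot help.
New max flow = 4. Increase = 0.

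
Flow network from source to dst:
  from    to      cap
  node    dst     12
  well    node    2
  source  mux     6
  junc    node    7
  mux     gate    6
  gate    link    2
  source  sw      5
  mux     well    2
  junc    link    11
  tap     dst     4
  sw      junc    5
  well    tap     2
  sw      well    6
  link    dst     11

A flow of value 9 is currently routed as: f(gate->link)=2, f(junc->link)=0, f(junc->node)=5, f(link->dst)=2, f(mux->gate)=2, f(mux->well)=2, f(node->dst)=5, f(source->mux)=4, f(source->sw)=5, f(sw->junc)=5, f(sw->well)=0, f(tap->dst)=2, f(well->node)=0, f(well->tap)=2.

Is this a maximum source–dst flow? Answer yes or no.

Residual reachable from source: {gate, mux, source}; dst is not reachable.
Saturated cut: source->sw, mux->well, gate->link with total capacity 9 = current flow value. Flow is maximum.

Yes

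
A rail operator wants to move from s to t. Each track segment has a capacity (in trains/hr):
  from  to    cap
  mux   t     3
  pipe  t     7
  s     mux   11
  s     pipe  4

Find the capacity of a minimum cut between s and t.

7

Max flow = 7 (via 2 augmenting paths).
In the residual at optimum, the set reachable from s is {mux, s}.
Cut edges: s->pipe (cap 4), mux->t (cap 3). Sum = 7.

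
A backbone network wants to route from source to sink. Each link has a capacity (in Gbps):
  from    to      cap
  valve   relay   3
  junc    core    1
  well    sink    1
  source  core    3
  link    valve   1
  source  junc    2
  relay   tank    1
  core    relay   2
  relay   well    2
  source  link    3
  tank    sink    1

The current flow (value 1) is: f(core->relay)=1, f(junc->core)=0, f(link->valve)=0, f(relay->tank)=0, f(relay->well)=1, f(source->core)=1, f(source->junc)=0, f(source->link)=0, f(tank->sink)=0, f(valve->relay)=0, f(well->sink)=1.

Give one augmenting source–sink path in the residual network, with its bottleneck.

source->core->relay->tank->sink, bottleneck 1

Residual along source->core->relay->tank->sink: source->core: 2, core->relay: 1, relay->tank: 1, tank->sink: 1.
Bottleneck = min = 1.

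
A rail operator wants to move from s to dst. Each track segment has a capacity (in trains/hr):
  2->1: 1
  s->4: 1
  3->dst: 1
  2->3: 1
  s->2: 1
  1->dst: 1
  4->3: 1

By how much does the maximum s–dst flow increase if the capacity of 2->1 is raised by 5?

0

Original max flow = 2.
Edge 2->1 does not cross the min cut (source side {s}), so extra capacity there cannot help.
New max flow = 2. Increase = 0.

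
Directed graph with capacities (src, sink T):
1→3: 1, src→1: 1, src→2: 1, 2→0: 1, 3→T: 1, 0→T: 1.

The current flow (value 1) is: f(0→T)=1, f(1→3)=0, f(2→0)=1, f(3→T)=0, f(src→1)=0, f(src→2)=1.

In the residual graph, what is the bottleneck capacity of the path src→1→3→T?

1

Residual capacities along the path: src→1: 1, 1→3: 1, 3→T: 1.
Minimum is 1.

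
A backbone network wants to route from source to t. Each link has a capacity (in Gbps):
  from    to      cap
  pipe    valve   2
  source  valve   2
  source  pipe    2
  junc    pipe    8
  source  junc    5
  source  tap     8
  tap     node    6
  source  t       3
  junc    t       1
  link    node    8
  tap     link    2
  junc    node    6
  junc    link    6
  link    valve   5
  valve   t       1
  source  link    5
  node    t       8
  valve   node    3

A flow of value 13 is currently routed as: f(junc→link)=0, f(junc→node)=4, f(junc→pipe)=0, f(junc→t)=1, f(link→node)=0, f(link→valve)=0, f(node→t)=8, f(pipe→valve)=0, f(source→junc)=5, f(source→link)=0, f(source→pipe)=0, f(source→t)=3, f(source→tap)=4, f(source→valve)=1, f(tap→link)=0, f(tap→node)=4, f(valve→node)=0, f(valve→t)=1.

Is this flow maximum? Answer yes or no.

Yes

Residual reachable from source: {junc, link, node, pipe, source, tap, valve}; t is not reachable.
Saturated cut: source→t, junc→t, valve→t, node→t with total capacity 13 = current flow value. Flow is maximum.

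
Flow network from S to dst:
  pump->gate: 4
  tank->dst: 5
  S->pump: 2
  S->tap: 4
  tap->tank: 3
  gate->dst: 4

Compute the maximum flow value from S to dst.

5

Augment S->pump->gate->dst: bottleneck 2. Total 2.
Augment S->tap->tank->dst: bottleneck 3. Total 5.
No augmenting path remains in the residual graph.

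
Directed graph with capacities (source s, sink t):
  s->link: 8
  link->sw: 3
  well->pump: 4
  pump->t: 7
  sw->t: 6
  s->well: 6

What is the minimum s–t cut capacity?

7

Max flow = 7 (via 2 augmenting paths).
In the residual at optimum, the set reachable from s is {link, s, well}.
Cut edges: link->sw (cap 3), well->pump (cap 4). Sum = 7.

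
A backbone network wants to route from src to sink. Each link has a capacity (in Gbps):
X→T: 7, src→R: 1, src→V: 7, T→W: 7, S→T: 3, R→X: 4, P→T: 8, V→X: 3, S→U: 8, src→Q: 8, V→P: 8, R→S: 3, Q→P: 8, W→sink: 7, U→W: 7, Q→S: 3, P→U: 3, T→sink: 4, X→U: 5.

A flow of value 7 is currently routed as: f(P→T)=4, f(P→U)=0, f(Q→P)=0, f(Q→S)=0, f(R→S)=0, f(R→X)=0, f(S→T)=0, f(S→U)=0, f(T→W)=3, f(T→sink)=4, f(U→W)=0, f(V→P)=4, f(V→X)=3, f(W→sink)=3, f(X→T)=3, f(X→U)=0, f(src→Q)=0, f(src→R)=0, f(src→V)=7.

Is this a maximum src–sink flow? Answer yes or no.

No

Residual path src→R→X→T→W→sink has bottleneck 1 > 0.
Pushing 1 along it raises the flow to 8, so the given flow is not maximum.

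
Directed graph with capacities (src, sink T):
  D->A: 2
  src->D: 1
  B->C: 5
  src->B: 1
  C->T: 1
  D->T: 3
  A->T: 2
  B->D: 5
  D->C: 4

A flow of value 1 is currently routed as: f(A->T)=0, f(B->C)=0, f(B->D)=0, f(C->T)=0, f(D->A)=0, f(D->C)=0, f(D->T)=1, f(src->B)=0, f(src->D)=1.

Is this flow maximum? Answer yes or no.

Residual path src->B->D->T has bottleneck 1 > 0.
Pushing 1 along it raises the flow to 2, so the given flow is not maximum.

No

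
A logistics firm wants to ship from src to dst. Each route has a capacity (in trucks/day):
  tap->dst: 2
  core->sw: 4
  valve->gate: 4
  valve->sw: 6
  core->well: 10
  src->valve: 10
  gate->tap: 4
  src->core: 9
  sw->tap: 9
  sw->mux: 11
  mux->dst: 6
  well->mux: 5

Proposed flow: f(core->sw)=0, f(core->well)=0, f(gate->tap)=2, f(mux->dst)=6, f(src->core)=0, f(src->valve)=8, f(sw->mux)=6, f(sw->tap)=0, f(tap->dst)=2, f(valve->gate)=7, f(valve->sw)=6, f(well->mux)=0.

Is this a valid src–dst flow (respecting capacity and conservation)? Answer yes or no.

Capacity violated on valve->gate: flow 7 > capacity 4.

No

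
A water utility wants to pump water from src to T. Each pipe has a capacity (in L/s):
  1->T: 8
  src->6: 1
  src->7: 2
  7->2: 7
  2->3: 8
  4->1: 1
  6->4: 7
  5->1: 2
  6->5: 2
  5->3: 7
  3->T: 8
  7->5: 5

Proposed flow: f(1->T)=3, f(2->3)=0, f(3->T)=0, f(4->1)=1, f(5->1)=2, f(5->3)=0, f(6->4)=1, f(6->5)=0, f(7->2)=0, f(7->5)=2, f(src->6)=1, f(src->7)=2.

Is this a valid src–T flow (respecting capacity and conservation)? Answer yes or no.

Yes

Every edge has 0 ≤ f(e) ≤ cap(e).
At each intermediate node, inflow equals outflow.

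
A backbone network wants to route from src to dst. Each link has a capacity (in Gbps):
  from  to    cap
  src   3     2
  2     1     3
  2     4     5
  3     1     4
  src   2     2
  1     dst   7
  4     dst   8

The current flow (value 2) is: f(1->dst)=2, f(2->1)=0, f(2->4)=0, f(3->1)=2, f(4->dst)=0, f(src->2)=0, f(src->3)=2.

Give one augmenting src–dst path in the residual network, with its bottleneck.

src->2->1->dst, bottleneck 2

Residual along src->2->1->dst: src->2: 2, 2->1: 3, 1->dst: 5.
Bottleneck = min = 2.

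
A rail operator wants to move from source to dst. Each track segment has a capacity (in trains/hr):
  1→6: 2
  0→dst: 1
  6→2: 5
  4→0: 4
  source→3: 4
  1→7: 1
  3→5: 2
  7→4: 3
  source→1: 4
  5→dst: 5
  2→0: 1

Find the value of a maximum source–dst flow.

Augment source→3→5→dst: bottleneck 2. Total 2.
Augment source→1→6→2→0→dst: bottleneck 1. Total 3.
No augmenting path remains in the residual graph.

3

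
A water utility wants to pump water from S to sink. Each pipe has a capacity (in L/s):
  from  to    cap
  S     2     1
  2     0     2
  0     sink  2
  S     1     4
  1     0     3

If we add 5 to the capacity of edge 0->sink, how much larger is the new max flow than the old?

2

Original max flow = 2.
After raising cap(0->sink), augmenting paths through that edge carry 2 more units.
New max flow = 4. Increase = 2.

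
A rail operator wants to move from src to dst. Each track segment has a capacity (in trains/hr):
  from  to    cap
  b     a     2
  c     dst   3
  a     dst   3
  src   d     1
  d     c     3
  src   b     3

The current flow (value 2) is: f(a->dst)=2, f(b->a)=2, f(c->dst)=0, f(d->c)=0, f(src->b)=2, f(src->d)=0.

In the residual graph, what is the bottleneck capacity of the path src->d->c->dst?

1

Residual capacities along the path: src->d: 1, d->c: 3, c->dst: 3.
Minimum is 1.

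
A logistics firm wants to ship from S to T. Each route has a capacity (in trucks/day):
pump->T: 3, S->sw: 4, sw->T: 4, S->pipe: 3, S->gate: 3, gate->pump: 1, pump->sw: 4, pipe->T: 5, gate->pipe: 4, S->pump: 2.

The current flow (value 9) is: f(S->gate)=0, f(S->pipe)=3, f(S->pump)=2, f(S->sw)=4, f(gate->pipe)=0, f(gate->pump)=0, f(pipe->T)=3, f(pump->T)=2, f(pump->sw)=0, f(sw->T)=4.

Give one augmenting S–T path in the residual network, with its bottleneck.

S->gate->pump->T, bottleneck 1

Residual along S->gate->pump->T: S->gate: 3, gate->pump: 1, pump->T: 1.
Bottleneck = min = 1.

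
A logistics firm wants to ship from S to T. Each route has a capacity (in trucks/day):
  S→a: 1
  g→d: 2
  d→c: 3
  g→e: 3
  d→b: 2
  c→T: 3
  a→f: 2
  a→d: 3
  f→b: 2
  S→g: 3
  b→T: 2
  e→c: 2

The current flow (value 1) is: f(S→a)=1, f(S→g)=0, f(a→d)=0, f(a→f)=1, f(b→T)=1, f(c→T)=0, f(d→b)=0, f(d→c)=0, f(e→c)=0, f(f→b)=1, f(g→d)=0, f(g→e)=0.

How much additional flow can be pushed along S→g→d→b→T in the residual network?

1

Residual capacities along the path: S→g: 3, g→d: 2, d→b: 2, b→T: 1.
Minimum is 1.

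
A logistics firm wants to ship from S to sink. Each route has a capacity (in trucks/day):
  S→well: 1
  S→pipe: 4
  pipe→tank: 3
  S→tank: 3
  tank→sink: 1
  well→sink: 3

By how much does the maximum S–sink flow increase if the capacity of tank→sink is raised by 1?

1

Original max flow = 2.
After raising cap(tank→sink), augmenting paths through that edge carry 1 more unit.
New max flow = 3. Increase = 1.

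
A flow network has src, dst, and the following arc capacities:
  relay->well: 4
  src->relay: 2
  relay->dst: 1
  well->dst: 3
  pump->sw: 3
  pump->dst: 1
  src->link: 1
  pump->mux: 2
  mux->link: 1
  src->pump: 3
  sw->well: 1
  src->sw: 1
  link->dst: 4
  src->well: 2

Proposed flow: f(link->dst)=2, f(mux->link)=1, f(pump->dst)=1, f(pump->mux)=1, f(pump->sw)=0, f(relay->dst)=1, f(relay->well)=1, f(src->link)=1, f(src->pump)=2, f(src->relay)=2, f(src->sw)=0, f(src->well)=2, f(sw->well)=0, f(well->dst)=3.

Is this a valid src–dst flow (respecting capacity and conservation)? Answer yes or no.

Every edge has 0 ≤ f(e) ≤ cap(e).
At each intermediate node, inflow equals outflow.

Yes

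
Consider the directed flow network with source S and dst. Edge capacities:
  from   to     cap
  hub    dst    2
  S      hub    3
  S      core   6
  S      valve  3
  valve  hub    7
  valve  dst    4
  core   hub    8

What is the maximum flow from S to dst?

Augment S->valve->dst: bottleneck 3. Total 3.
Augment S->hub->dst: bottleneck 2. Total 5.
No augmenting path remains in the residual graph.

5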